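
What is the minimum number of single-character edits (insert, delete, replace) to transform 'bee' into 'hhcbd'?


Building DP table for s1='bee' (len 3) and s2='hhcbd' (len 5):
       h  h  c  b  d
    0  1  2  3  4  5
  b 1  1  2  3  3  4
  e 2  2  2  3  4  4
  e 3  3  3  3  4  5
Edit distance = dp[3][5] = 5

5


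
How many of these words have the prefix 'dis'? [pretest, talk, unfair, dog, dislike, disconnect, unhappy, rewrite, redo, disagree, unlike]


Checking each word for prefix 'dis':
  'pretest' -> no (count: 0)
  'talk' -> no (count: 0)
  'unfair' -> no (count: 0)
  'dog' -> no (count: 0)
  'dislike' -> YES, starts with 'dis' (count: 1)
  'disconnect' -> YES, starts with 'dis' (count: 2)
  'unhappy' -> no (count: 2)
  'rewrite' -> no (count: 2)
  'redo' -> no (count: 2)
  'disagree' -> YES, starts with 'dis' (count: 3)
  'unlike' -> no (count: 3)
Total with prefix 'dis': 3

3


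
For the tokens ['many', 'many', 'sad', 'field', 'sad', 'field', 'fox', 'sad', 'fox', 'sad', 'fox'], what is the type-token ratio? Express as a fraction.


Tokens: 11
Unique types: ('field', 'fox', 'many', 'sad') = 4
TTR = 4/11
Already in lowest terms.

4/11


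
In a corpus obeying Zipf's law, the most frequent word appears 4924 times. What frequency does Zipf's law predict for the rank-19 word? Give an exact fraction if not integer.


Zipf's law: freq(rank) = f1 / rank
f1 = 4924, rank = 19
freq = 4924 / 19
GCD(4924, 19) = 1
Simplified: 4924/19

4924/19


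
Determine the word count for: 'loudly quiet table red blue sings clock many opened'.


Counting words by splitting on spaces:
  Word 1: 'loudly'
  Word 2: 'quiet'
  Word 3: 'table'
  Word 4: 'red'
  Word 5: 'blue'
  Word 6: 'sings'
  Word 7: 'clock'
  Word 8: 'many'
  Word 9: 'opened'
Total words: 9

9


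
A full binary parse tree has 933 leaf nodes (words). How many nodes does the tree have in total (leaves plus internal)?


Leaf nodes (terminals): 933
Internal nodes = n - 1 = 933 - 1 = 932
Total = leaves + internal = 933 + 932 = 1865

1865


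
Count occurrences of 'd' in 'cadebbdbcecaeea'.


Scanning 'cadebbdbcecaeea' for 'd':
  Position 2: 'd' -> MATCH (count: 1)
  Position 6: 'd' -> MATCH (count: 2)
Total occurrences of 'd': 2

2


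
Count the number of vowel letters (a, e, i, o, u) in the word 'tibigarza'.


Scanning each character of 'tibigarza':
  Position 1: 't' -> consonant (running count: 0)
  Position 2: 'i' -> vowel (running count: 1)
  Position 3: 'b' -> consonant (running count: 1)
  Position 4: 'i' -> vowel (running count: 2)
  Position 5: 'g' -> consonant (running count: 2)
  Position 6: 'a' -> vowel (running count: 3)
  Position 7: 'r' -> consonant (running count: 3)
  Position 8: 'z' -> consonant (running count: 3)
  Position 9: 'a' -> vowel (running count: 4)
Total vowels: 4

4


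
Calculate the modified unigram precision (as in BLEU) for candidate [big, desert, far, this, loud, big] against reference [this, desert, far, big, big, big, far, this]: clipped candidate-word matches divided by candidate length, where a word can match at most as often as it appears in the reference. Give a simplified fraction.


Reference word counts: {'big': 3, 'desert': 1, 'far': 2, 'this': 2}
Checking each candidate word (with clipping):
  'big' -> in reference (ref count 3, used 1/3) -> match (matches: 1)
  'desert' -> in reference (ref count 1, used 1/1) -> match (matches: 2)
  'far' -> in reference (ref count 2, used 1/2) -> match (matches: 3)
  'this' -> in reference (ref count 2, used 1/2) -> match (matches: 4)
  'loud' -> not in reference -> no match (matches: 4)
  'big' -> in reference (ref count 3, used 2/3) -> match (matches: 5)
Clipped matches: 5, Candidate length: 6
Precision = 5/6

5/6


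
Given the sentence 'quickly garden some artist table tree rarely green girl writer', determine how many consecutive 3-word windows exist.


Word trigrams from [10] words:
  Trigram 1: (quickly garden some)
  Trigram 2: (garden some artist)
  Trigram 3: (some artist table)
  Trigram 4: (artist table tree)
  Trigram 5: (table tree rarely)
  Trigram 6: (tree rarely green)
  Trigram 7: (rarely green girl)
  Trigram 8: (green girl writer)
Total word trigrams: 10 - 2 = 8

8


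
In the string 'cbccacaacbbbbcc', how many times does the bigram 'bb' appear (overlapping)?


Scanning 'cbccacaacbbbbcc' for bigram 'bb':
  Position 0: 'cb' -> no
  Position 1: 'bc' -> no
  Position 2: 'cc' -> no
  Position 3: 'ca' -> no
  Position 4: 'ac' -> no
  Position 5: 'ca' -> no
  Position 6: 'aa' -> no
  Position 7: 'ac' -> no
  Position 8: 'cb' -> no
  Position 9: 'bb' -> MATCH
  Position 10: 'bb' -> MATCH
  Position 11: 'bb' -> MATCH
  Position 12: 'bc' -> no
  Position 13: 'cc' -> no
Total matches: 3

3


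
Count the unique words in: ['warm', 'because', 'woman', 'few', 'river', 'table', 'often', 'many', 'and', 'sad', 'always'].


Listing all tokens and tracking unique types:
  Token 1: 'warm' -> NEW (unique so far: 1)
  Token 2: 'because' -> NEW (unique so far: 2)
  Token 3: 'woman' -> NEW (unique so far: 3)
  Token 4: 'few' -> NEW (unique so far: 4)
  Token 5: 'river' -> NEW (unique so far: 5)
  Token 6: 'table' -> NEW (unique so far: 6)
  Token 7: 'often' -> NEW (unique so far: 7)
  Token 8: 'many' -> NEW (unique so far: 8)
  Token 9: 'and' -> NEW (unique so far: 9)
  Token 10: 'sad' -> NEW (unique so far: 10)
  Token 11: 'always' -> NEW (unique so far: 11)
Unique types: ('always', 'and', 'because', 'few', 'many', 'often', 'river', 'sad', 'table', 'warm', 'woman')
Vocabulary size: 11

11


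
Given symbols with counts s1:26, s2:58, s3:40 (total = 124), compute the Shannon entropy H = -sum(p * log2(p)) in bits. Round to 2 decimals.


Computing entropy H = -sum(p_i * log2(p_i)):
  s1: p = 26/124 = 0.2097, -p*log2(p) = 0.4726
  s2: p = 58/124 = 0.4677, -p*log2(p) = 0.5127
  s3: p = 40/124 = 0.3226, -p*log2(p) = 0.5265
H = sum of terms = 1.5118
Rounded to 2 decimals: 1.51

1.51


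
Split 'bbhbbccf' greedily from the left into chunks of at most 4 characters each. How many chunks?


'bbhbbccf' has 8 characters.
Chunking with max size 4:
  Chunk 1: 'bbhb' (positions 0-3)
  Chunk 2: 'bccf' (positions 4-7)
Total chunks: ceil(8 / 4) = 2

2


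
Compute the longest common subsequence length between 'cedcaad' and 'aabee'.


DP table for LCS of 'cedcaad' and 'aabee':
       a  a  b  e  e
    0  0  0  0  0  0
  c 0  0  0  0  0  0
  e 0  0  0  0  1  1
  d 0  0  0  0  1  1
  c 0  0  0  0  1  1
  a 0  1  1  1  1  1
  a 0  1  2  2  2  2
  d 0  1  2  2  2  2
LCS: 'aa'
LCS length = 2

2


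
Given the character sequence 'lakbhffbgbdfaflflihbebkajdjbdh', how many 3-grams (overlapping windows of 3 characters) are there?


String 'lakbhffbgbdfaflflihbebkajdjbdh' has length L = 30.
Number of overlapping n-grams = L - n + 1
Substituting: 30 - 3 + 1 = 28

28


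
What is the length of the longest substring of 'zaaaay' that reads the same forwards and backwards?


Scanning 'zaaaay' for palindromic substrings.
Substring at positions 1-4: 'aaaa'.
Check: reverse('aaaa') = 'aaaa' -> palindrome confirmed.
Neighbouring characters ('z' / 'y') break symmetry, so it cannot extend further.
No longer palindromic substring exists; longest length = 4

4


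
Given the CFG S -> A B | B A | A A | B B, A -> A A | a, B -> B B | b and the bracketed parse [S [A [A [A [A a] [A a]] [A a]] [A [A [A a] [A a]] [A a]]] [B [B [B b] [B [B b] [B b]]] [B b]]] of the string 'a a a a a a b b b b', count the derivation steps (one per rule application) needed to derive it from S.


Every bracketed nonterminal node [X ...] in the tree is produced by exactly one rule application.
Reading the tree off as a leftmost derivation:
  Step 1: S  =>  A B   (applied S -> A B)
  Step 2: A B  =>  A A B   (applied A -> A A)
  Step 3: A A B  =>  A A A B   (applied A -> A A)
  Step 4: A A A B  =>  A A A A B   (applied A -> A A)
  Step 5: A A A A B  =>  a A A A B   (applied A -> a)
  Step 6: a A A A B  =>  a a A A B   (applied A -> a)
  Step 7: a a A A B  =>  a a a A B   (applied A -> a)
  Step 8: a a a A B  =>  a a a A A B   (applied A -> A A)
  Step 9: a a a A A B  =>  a a a A A A B   (applied A -> A A)
  Step 10: a a a A A A B  =>  a a a a A A B   (applied A -> a)
  Step 11: a a a a A A B  =>  a a a a a A B   (applied A -> a)
  Step 12: a a a a a A B  =>  a a a a a a B   (applied A -> a)
  Step 13: a a a a a a B  =>  a a a a a a B B   (applied B -> B B)
  Step 14: a a a a a a B B  =>  a a a a a a B B B   (applied B -> B B)
  Step 15: a a a a a a B B B  =>  a a a a a a b B B   (applied B -> b)
  Step 16: a a a a a a b B B  =>  a a a a a a b B B B   (applied B -> B B)
  Step 17: a a a a a a b B B B  =>  a a a a a a b b B B   (applied B -> b)
  Step 18: a a a a a a b b B B  =>  a a a a a a b b b B   (applied B -> b)
  Step 19: a a a a a a b b b B  =>  a a a a a a b b b b   (applied B -> b)
Final yield: a a a a a a b b b b
Total rewrite steps: 19

19


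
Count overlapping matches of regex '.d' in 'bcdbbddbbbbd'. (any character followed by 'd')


Pattern: .d means any character followed by 'd'.
Scanning 'bcdbbddbbbbd' position-by-position:
  Pos 0: window 'bc' -> no
  Pos 1: window 'cd' -> MATCH
  Pos 2: window 'db' -> no
  Pos 3: window 'bb' -> no
  Pos 4: window 'bd' -> MATCH
  Pos 5: window 'dd' -> MATCH
  Pos 6: window 'db' -> no
  Pos 7: window 'bb' -> no
  Pos 8: window 'bb' -> no
  Pos 9: window 'bb' -> no
  Pos 10: window 'bd' -> MATCH
  Pos 11: window 'd' -> no
Total matches: 4

4


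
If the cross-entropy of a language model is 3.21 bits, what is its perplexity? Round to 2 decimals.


Perplexity formula: PP = 2^H
H = 3.21
PP = 2^3.21
Decompose: 2^3.21 = 2^3 * 2^0.21
2^3 = 8, 2^0.21 ~ 1.1566882
PP ~ 8 * 1.1566882 = 9.2535056
Rounded to 2 decimals: 9.25

9.25


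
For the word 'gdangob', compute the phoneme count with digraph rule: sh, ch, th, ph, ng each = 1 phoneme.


Parsing 'gdangob' greedily, digraphs first:
  'g' -> consonant phoneme (phonemes so far: 1)
  'd' -> consonant phoneme (phonemes so far: 2)
  'a' -> vowel phoneme (phonemes so far: 3)
  'ng' -> digraph (1 consonant phoneme) (phonemes so far: 4)
  'o' -> vowel phoneme (phonemes so far: 5)
  'b' -> consonant phoneme (phonemes so far: 6)
Total phonemes: 6

6


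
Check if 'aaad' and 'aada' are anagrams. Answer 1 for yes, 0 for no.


Sort characters of 'aaad': 'aaad'
Sort characters of 'aada': 'aaad'
Sorted forms match -> they ARE anagrams
Result: 1

1


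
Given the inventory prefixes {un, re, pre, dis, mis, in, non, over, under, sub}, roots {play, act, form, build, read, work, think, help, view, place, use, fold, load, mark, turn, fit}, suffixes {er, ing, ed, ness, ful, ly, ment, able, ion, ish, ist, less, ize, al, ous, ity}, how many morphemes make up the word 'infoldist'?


Segmenting 'infoldist' against the inventory:
  'in' -> prefix (morpheme 1)
  'fold' -> root (morpheme 2)
  'ist' -> suffix (morpheme 3)
Total morphemes: 3

3


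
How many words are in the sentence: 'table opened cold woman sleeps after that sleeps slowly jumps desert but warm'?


Counting words by splitting on spaces:
  Word 1: 'table'
  Word 2: 'opened'
  Word 3: 'cold'
  Word 4: 'woman'
  Word 5: 'sleeps'
  Word 6: 'after'
  Word 7: 'that'
  Word 8: 'sleeps'
  Word 9: 'slowly'
  Word 10: 'jumps'
  Word 11: 'desert'
  Word 12: 'but'
  Word 13: 'warm'
Total words: 13

13


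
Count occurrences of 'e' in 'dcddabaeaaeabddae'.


Scanning 'dcddabaeaaeabddae' for 'e':
  Position 7: 'e' -> MATCH (count: 1)
  Position 10: 'e' -> MATCH (count: 2)
  Position 16: 'e' -> MATCH (count: 3)
Total occurrences of 'e': 3

3


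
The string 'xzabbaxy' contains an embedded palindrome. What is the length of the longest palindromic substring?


Scanning 'xzabbaxy' for palindromic substrings.
Substring at positions 2-5: 'abba'.
Check: reverse('abba') = 'abba' -> palindrome confirmed.
Neighbouring characters ('z' / 'x') break symmetry, so it cannot extend further.
No longer palindromic substring exists; longest length = 4

4


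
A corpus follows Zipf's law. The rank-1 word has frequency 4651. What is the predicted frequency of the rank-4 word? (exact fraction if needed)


Zipf's law: freq(rank) = f1 / rank
f1 = 4651, rank = 4
freq = 4651 / 4
GCD(4651, 4) = 1
Simplified: 4651/4

4651/4


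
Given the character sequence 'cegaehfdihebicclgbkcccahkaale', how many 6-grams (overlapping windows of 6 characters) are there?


String 'cegaehfdihebicclgbkcccahkaale' has length L = 29.
Number of overlapping n-grams = L - n + 1
Substituting: 29 - 6 + 1 = 24

24


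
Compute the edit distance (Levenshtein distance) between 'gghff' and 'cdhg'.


Building DP table for s1='gghff' (len 5) and s2='cdhg' (len 4):
       c  d  h  g
    0  1  2  3  4
  g 1  1  2  3  3
  g 2  2  2  3  3
  h 3  3  3  2  3
  f 4  4  4  3  3
  f 5  5  5  4  4
Edit distance = dp[5][4] = 4

4


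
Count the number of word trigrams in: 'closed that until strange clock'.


Word trigrams from [5] words:
  Trigram 1: (closed that until)
  Trigram 2: (that until strange)
  Trigram 3: (until strange clock)
Total word trigrams: 5 - 2 = 3

3


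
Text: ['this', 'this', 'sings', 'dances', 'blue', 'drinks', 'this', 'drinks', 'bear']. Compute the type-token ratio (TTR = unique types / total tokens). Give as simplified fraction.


Tokens: 9
Unique types: ('bear', 'blue', 'dances', 'drinks', 'sings', 'this') = 6
TTR = 6/9
Simplify: divide both by 3 -> 2/3
TTR = 2/3

2/3


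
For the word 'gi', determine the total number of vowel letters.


Scanning each character of 'gi':
  Position 1: 'g' -> consonant (running count: 0)
  Position 2: 'i' -> vowel (running count: 1)
Total vowels: 1

1


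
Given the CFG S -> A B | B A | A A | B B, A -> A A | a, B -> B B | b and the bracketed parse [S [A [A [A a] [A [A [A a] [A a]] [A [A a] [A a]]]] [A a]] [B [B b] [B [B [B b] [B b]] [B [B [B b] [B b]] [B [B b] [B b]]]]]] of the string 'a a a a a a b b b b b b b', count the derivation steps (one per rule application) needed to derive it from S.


Every bracketed nonterminal node [X ...] in the tree is produced by exactly one rule application.
Reading the tree off as a leftmost derivation:
  Step 1: S  =>  A B   (applied S -> A B)
  Step 2: A B  =>  A A B   (applied A -> A A)
  Step 3: A A B  =>  A A A B   (applied A -> A A)
  Step 4: A A A B  =>  a A A B   (applied A -> a)
  Step 5: a A A B  =>  a A A A B   (applied A -> A A)
  Step 6: a A A A B  =>  a A A A A B   (applied A -> A A)
  Step 7: a A A A A B  =>  a a A A A B   (applied A -> a)
  Step 8: a a A A A B  =>  a a a A A B   (applied A -> a)
  Step 9: a a a A A B  =>  a a a A A A B   (applied A -> A A)
  Step 10: a a a A A A B  =>  a a a a A A B   (applied A -> a)
  Step 11: a a a a A A B  =>  a a a a a A B   (applied A -> a)
  Step 12: a a a a a A B  =>  a a a a a a B   (applied A -> a)
  Step 13: a a a a a a B  =>  a a a a a a B B   (applied B -> B B)
  Step 14: a a a a a a B B  =>  a a a a a a b B   (applied B -> b)
  Step 15: a a a a a a b B  =>  a a a a a a b B B   (applied B -> B B)
  Step 16: a a a a a a b B B  =>  a a a a a a b B B B   (applied B -> B B)
  Step 17: a a a a a a b B B B  =>  a a a a a a b b B B   (applied B -> b)
  Step 18: a a a a a a b b B B  =>  a a a a a a b b b B   (applied B -> b)
  Step 19: a a a a a a b b b B  =>  a a a a a a b b b B B   (applied B -> B B)
  Step 20: a a a a a a b b b B B  =>  a a a a a a b b b B B B   (applied B -> B B)
  Step 21: a a a a a a b b b B B B  =>  a a a a a a b b b b B B   (applied B -> b)
  Step 22: a a a a a a b b b b B B  =>  a a a a a a b b b b b B   (applied B -> b)
  Step 23: a a a a a a b b b b b B  =>  a a a a a a b b b b b B B   (applied B -> B B)
  Step 24: a a a a a a b b b b b B B  =>  a a a a a a b b b b b b B   (applied B -> b)
  Step 25: a a a a a a b b b b b b B  =>  a a a a a a b b b b b b b   (applied B -> b)
Final yield: a a a a a a b b b b b b b
Total rewrite steps: 25

25


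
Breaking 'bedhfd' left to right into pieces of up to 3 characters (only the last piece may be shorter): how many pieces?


'bedhfd' has 6 characters.
Chunking with max size 3:
  Chunk 1: 'bed' (positions 0-2)
  Chunk 2: 'hfd' (positions 3-5)
Total chunks: ceil(6 / 3) = 2

2


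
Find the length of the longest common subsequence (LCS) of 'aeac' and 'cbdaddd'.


DP table for LCS of 'aeac' and 'cbdaddd':
       c  b  d  a  d  d  d
    0  0  0  0  0  0  0  0
  a 0  0  0  0  1  1  1  1
  e 0  0  0  0  1  1  1  1
  a 0  0  0  0  1  1  1  1
  c 0  1  1  1  1  1  1  1
LCS: 'a'
LCS length = 1

1


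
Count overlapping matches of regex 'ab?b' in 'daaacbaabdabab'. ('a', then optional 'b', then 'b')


Pattern: ab?b means 'a', then optional 'b', then 'b'.
Scanning 'daaacbaabdabab' position-by-position:
  Pos 0: window 'daa' -> no
  Pos 1: window 'aaa' -> no
  Pos 2: window 'aac' -> no
  Pos 3: window 'acb' -> no
  Pos 4: window 'cba' -> no
  Pos 5: window 'baa' -> no
  Pos 6: window 'aab' -> no
  Pos 7: window 'abd' -> MATCH
  Pos 8: window 'bda' -> no
  Pos 9: window 'dab' -> no
  Pos 10: window 'aba' -> MATCH
  Pos 11: window 'bab' -> no
  Pos 12: window 'ab' -> MATCH
  Pos 13: window 'b' -> no
Total matches: 3

3


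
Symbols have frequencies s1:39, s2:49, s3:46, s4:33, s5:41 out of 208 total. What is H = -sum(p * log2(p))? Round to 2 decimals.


Computing entropy H = -sum(p_i * log2(p_i)):
  s1: p = 39/208 = 0.1875, -p*log2(p) = 0.4528
  s2: p = 49/208 = 0.2356, -p*log2(p) = 0.4913
  s3: p = 46/208 = 0.2212, -p*log2(p) = 0.4814
  s4: p = 33/208 = 0.1587, -p*log2(p) = 0.4214
  s5: p = 41/208 = 0.1971, -p*log2(p) = 0.4618
H = sum of terms = 2.3087
Rounded to 2 decimals: 2.31

2.31


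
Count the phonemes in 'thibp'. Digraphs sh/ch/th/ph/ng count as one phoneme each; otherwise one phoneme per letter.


Parsing 'thibp' greedily, digraphs first:
  'th' -> digraph (1 consonant phoneme) (phonemes so far: 1)
  'i' -> vowel phoneme (phonemes so far: 2)
  'b' -> consonant phoneme (phonemes so far: 3)
  'p' -> consonant phoneme (phonemes so far: 4)
Total phonemes: 4

4


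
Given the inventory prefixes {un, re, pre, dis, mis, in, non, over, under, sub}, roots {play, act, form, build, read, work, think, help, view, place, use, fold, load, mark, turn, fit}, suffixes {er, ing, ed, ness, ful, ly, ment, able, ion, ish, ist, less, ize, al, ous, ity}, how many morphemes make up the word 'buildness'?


Segmenting 'buildness' against the inventory:
  'build' -> root (morpheme 1)
  'ness' -> suffix (morpheme 2)
Total morphemes: 2

2


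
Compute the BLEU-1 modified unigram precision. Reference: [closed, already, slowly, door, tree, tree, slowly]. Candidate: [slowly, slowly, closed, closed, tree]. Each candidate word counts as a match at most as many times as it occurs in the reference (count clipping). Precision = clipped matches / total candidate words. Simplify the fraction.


Reference word counts: {'already': 1, 'closed': 1, 'door': 1, 'slowly': 2, 'tree': 2}
Checking each candidate word (with clipping):
  'slowly' -> in reference (ref count 2, used 1/2) -> match (matches: 1)
  'slowly' -> in reference (ref count 2, used 2/2) -> match (matches: 2)
  'closed' -> in reference (ref count 1, used 1/1) -> match (matches: 3)
  'closed' -> ref count 1 already used up (1/1) -> clipped, no match (matches: 3)
  'tree' -> in reference (ref count 2, used 1/2) -> match (matches: 4)
Clipped matches: 4, Candidate length: 5
Precision = 4/5

4/5


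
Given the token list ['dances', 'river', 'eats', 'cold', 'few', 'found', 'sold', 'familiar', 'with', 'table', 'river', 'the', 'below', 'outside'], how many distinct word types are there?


Listing all tokens and tracking unique types:
  Token 1: 'dances' -> NEW (unique so far: 1)
  Token 2: 'river' -> NEW (unique so far: 2)
  Token 3: 'eats' -> NEW (unique so far: 3)
  Token 4: 'cold' -> NEW (unique so far: 4)
  Token 5: 'few' -> NEW (unique so far: 5)
  Token 6: 'found' -> NEW (unique so far: 6)
  Token 7: 'sold' -> NEW (unique so far: 7)
  Token 8: 'familiar' -> NEW (unique so far: 8)
  Token 9: 'with' -> NEW (unique so far: 9)
  Token 10: 'table' -> NEW (unique so far: 10)
  Token 11: 'river' -> duplicate (unique so far: 10)
  Token 12: 'the' -> NEW (unique so far: 11)
  Token 13: 'below' -> NEW (unique so far: 12)
  Token 14: 'outside' -> NEW (unique so far: 13)
Unique types: ('below', 'cold', 'dances', 'eats', 'familiar', 'few', 'found', 'outside', 'river', 'sold', 'table', 'the', 'with')
Vocabulary size: 13

13


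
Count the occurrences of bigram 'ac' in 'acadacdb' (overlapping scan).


Scanning 'acadacdb' for bigram 'ac':
  Position 0: 'ac' -> MATCH
  Position 1: 'ca' -> no
  Position 2: 'ad' -> no
  Position 3: 'da' -> no
  Position 4: 'ac' -> MATCH
  Position 5: 'cd' -> no
  Position 6: 'db' -> no
Total matches: 2

2


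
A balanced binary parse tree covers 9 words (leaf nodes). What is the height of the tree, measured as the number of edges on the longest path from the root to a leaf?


In a balanced binary tree with n leaves the deepest leaf is ceil(log2(n)) edges below the root.
log2(9) = 3.1699
ceil(3.1699) = 4
height (edges) = 4

4


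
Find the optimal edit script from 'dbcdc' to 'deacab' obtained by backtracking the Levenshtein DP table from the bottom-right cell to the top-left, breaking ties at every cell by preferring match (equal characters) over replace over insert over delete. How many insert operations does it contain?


Edit distance = 4. Backtracking from cell (5, 6) with preference match > replace > insert > delete,
then listing the resulting alignment 'dbcdc' -> 'deacab' left to right:
  Step 1: keep 'd'
  Step 2: insert 'e' [insertion #1]
  Step 3: replace b->a
  Step 4: keep 'c'
  Step 5: replace d->a
  Step 6: replace c->b
Total insertions: 1

1


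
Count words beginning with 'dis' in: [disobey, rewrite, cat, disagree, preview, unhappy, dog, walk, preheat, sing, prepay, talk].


Checking each word for prefix 'dis':
  'disobey' -> YES, starts with 'dis' (count: 1)
  'rewrite' -> no (count: 1)
  'cat' -> no (count: 1)
  'disagree' -> YES, starts with 'dis' (count: 2)
  'preview' -> no (count: 2)
  'unhappy' -> no (count: 2)
  'dog' -> no (count: 2)
  'walk' -> no (count: 2)
  'preheat' -> no (count: 2)
  'sing' -> no (count: 2)
  'prepay' -> no (count: 2)
  'talk' -> no (count: 2)
Total with prefix 'dis': 2

2


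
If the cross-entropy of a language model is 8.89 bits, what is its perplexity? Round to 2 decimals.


Perplexity formula: PP = 2^H
H = 8.89
PP = 2^8.89
Decompose: 2^8.89 = 2^8 * 2^0.89
2^8 = 256, 2^0.89 ~ 1.8531761
PP ~ 256 * 1.8531761 = 474.4130816
Rounded to 2 decimals: 474.41

474.41


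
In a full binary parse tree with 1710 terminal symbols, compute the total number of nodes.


Leaf nodes (terminals): 1710
Internal nodes = n - 1 = 1710 - 1 = 1709
Total = leaves + internal = 1710 + 1709 = 3419

3419


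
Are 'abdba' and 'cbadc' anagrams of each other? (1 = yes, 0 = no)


Sort characters of 'abdba': 'aabbd'
Sort characters of 'cbadc': 'abccd'
Sorted forms differ -> they are NOT anagrams
Result: 0

0


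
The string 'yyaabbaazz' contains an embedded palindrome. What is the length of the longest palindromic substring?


Scanning 'yyaabbaazz' for palindromic substrings.
Substring at positions 2-7: 'aabbaa'.
Check: reverse('aabbaa') = 'aabbaa' -> palindrome confirmed.
Neighbouring characters ('y' / 'z') break symmetry, so it cannot extend further.
No longer palindromic substring exists; longest length = 6

6


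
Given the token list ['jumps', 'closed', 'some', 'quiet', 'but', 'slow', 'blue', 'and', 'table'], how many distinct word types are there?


Listing all tokens and tracking unique types:
  Token 1: 'jumps' -> NEW (unique so far: 1)
  Token 2: 'closed' -> NEW (unique so far: 2)
  Token 3: 'some' -> NEW (unique so far: 3)
  Token 4: 'quiet' -> NEW (unique so far: 4)
  Token 5: 'but' -> NEW (unique so far: 5)
  Token 6: 'slow' -> NEW (unique so far: 6)
  Token 7: 'blue' -> NEW (unique so far: 7)
  Token 8: 'and' -> NEW (unique so far: 8)
  Token 9: 'table' -> NEW (unique so far: 9)
Unique types: ('and', 'blue', 'but', 'closed', 'jumps', 'quiet', 'slow', 'some', 'table')
Vocabulary size: 9

9


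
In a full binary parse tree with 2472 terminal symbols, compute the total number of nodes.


Leaf nodes (terminals): 2472
Internal nodes = n - 1 = 2472 - 1 = 2471
Total = leaves + internal = 2472 + 2471 = 4943

4943


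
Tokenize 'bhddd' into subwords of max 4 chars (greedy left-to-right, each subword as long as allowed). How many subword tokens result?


'bhddd' has 5 characters.
Chunking with max size 4:
  Chunk 1: 'bhdd' (positions 0-3)
  Chunk 2: 'd' (positions 4-4)
Total chunks: ceil(5 / 4) = 2

2


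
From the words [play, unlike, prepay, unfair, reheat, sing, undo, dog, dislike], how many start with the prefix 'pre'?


Checking each word for prefix 'pre':
  'play' -> no (count: 0)
  'unlike' -> no (count: 0)
  'prepay' -> YES, starts with 'pre' (count: 1)
  'unfair' -> no (count: 1)
  'reheat' -> no (count: 1)
  'sing' -> no (count: 1)
  'undo' -> no (count: 1)
  'dog' -> no (count: 1)
  'dislike' -> no (count: 1)
Total with prefix 'pre': 1

1


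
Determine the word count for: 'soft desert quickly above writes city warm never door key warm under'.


Counting words by splitting on spaces:
  Word 1: 'soft'
  Word 2: 'desert'
  Word 3: 'quickly'
  Word 4: 'above'
  Word 5: 'writes'
  Word 6: 'city'
  Word 7: 'warm'
  Word 8: 'never'
  Word 9: 'door'
  Word 10: 'key'
  Word 11: 'warm'
  Word 12: 'under'
Total words: 12

12


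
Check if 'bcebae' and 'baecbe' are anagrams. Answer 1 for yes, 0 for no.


Sort characters of 'bcebae': 'abbcee'
Sort characters of 'baecbe': 'abbcee'
Sorted forms match -> they ARE anagrams
Result: 1

1


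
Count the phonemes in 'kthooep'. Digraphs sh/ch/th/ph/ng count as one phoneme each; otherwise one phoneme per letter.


Parsing 'kthooep' greedily, digraphs first:
  'k' -> consonant phoneme (phonemes so far: 1)
  'th' -> digraph (1 consonant phoneme) (phonemes so far: 2)
  'o' -> vowel phoneme (phonemes so far: 3)
  'o' -> vowel phoneme (phonemes so far: 4)
  'e' -> vowel phoneme (phonemes so far: 5)
  'p' -> consonant phoneme (phonemes so far: 6)
Total phonemes: 6

6


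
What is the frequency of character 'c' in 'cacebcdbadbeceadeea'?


Scanning 'cacebcdbadbeceadeea' for 'c':
  Position 0: 'c' -> MATCH (count: 1)
  Position 2: 'c' -> MATCH (count: 2)
  Position 5: 'c' -> MATCH (count: 3)
  Position 12: 'c' -> MATCH (count: 4)
Total occurrences of 'c': 4

4


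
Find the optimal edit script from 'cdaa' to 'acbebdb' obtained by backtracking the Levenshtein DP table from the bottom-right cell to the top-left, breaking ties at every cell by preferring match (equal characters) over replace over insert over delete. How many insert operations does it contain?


Edit distance = 6. Backtracking from cell (4, 7) with preference match > replace > insert > delete,
then listing the resulting alignment 'cdaa' -> 'acbebdb' left to right:
  Step 1: insert 'a' [insertion #1]
  Step 2: keep 'c'
  Step 3: insert 'b' [insertion #2]
  Step 4: insert 'e' [insertion #3]
  Step 5: replace d->b
  Step 6: replace a->d
  Step 7: replace a->b
Total insertions: 3

3


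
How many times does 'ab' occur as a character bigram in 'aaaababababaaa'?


Scanning 'aaaababababaaa' for bigram 'ab':
  Position 0: 'aa' -> no
  Position 1: 'aa' -> no
  Position 2: 'aa' -> no
  Position 3: 'ab' -> MATCH
  Position 4: 'ba' -> no
  Position 5: 'ab' -> MATCH
  Position 6: 'ba' -> no
  Position 7: 'ab' -> MATCH
  Position 8: 'ba' -> no
  Position 9: 'ab' -> MATCH
  Position 10: 'ba' -> no
  Position 11: 'aa' -> no
  Position 12: 'aa' -> no
Total matches: 4

4


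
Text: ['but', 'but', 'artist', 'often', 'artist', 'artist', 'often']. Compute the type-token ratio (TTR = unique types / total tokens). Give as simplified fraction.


Tokens: 7
Unique types: ('artist', 'but', 'often') = 3
TTR = 3/7
Already in lowest terms.

3/7


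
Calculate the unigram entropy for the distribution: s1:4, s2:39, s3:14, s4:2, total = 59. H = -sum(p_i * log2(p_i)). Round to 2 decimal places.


Computing entropy H = -sum(p_i * log2(p_i)):
  s1: p = 4/59 = 0.0678, -p*log2(p) = 0.2632
  s2: p = 39/59 = 0.6610, -p*log2(p) = 0.3948
  s3: p = 14/59 = 0.2373, -p*log2(p) = 0.4924
  s4: p = 2/59 = 0.0339, -p*log2(p) = 0.1655
H = sum of terms = 1.3159
Rounded to 2 decimals: 1.32

1.32


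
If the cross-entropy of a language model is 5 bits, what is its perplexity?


Perplexity formula: PP = 2^H
H = 5
PP = 2^5
Steps: 2^1 = 2, 2^2 = 4, 2^3 = 8, 2^4 = 16, 2^5 = 32
PP = 32

32


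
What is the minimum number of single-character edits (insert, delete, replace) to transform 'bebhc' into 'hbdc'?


Building DP table for s1='bebhc' (len 5) and s2='hbdc' (len 4):
       h  b  d  c
    0  1  2  3  4
  b 1  1  1  2  3
  e 2  2  2  2  3
  b 3  3  2  3  3
  h 4  3  3  3  4
  c 5  4  4  4  3
Edit distance = dp[5][4] = 3

3


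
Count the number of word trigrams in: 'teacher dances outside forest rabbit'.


Word trigrams from [5] words:
  Trigram 1: (teacher dances outside)
  Trigram 2: (dances outside forest)
  Trigram 3: (outside forest rabbit)
Total word trigrams: 5 - 2 = 3

3


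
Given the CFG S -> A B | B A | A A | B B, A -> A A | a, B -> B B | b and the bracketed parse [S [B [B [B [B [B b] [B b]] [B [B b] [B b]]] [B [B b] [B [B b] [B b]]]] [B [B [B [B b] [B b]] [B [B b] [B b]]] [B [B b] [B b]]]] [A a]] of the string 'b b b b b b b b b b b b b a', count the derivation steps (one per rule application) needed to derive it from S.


Every bracketed nonterminal node [X ...] in the tree is produced by exactly one rule application.
Reading the tree off as a leftmost derivation:
  Step 1: S  =>  B A   (applied S -> B A)
  Step 2: B A  =>  B B A   (applied B -> B B)
  Step 3: B B A  =>  B B B A   (applied B -> B B)
  Step 4: B B B A  =>  B B B B A   (applied B -> B B)
  Step 5: B B B B A  =>  B B B B B A   (applied B -> B B)
  Step 6: B B B B B A  =>  b B B B B A   (applied B -> b)
  Step 7: b B B B B A  =>  b b B B B A   (applied B -> b)
  Step 8: b b B B B A  =>  b b B B B B A   (applied B -> B B)
  Step 9: b b B B B B A  =>  b b b B B B A   (applied B -> b)
  Step 10: b b b B B B A  =>  b b b b B B A   (applied B -> b)
  Step 11: b b b b B B A  =>  b b b b B B B A   (applied B -> B B)
  Step 12: b b b b B B B A  =>  b b b b b B B A   (applied B -> b)
  Step 13: b b b b b B B A  =>  b b b b b B B B A   (applied B -> B B)
  Step 14: b b b b b B B B A  =>  b b b b b b B B A   (applied B -> b)
  Step 15: b b b b b b B B A  =>  b b b b b b b B A   (applied B -> b)
  Step 16: b b b b b b b B A  =>  b b b b b b b B B A   (applied B -> B B)
  Step 17: b b b b b b b B B A  =>  b b b b b b b B B B A   (applied B -> B B)
  Step 18: b b b b b b b B B B A  =>  b b b b b b b B B B B A   (applied B -> B B)
  Step 19: b b b b b b b B B B B A  =>  b b b b b b b b B B B A   (applied B -> b)
  Step 20: b b b b b b b b B B B A  =>  b b b b b b b b b B B A   (applied B -> b)
  Step 21: b b b b b b b b b B B A  =>  b b b b b b b b b B B B A   (applied B -> B B)
  Step 22: b b b b b b b b b B B B A  =>  b b b b b b b b b b B B A   (applied B -> b)
  Step 23: b b b b b b b b b b B B A  =>  b b b b b b b b b b b B A   (applied B -> b)
  Step 24: b b b b b b b b b b b B A  =>  b b b b b b b b b b b B B A   (applied B -> B B)
  Step 25: b b b b b b b b b b b B B A  =>  b b b b b b b b b b b b B A   (applied B -> b)
  Step 26: b b b b b b b b b b b b B A  =>  b b b b b b b b b b b b b A   (applied B -> b)
  Step 27: b b b b b b b b b b b b b A  =>  b b b b b b b b b b b b b a   (applied A -> a)
Final yield: b b b b b b b b b b b b b a
Total rewrite steps: 27

27


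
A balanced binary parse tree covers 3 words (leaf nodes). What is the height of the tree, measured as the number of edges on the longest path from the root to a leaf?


In a balanced binary tree with n leaves the deepest leaf is ceil(log2(n)) edges below the root.
log2(3) = 1.5850
ceil(1.5850) = 2
height (edges) = 2

2


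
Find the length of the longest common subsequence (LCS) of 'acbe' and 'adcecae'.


DP table for LCS of 'acbe' and 'adcecae':
       a  d  c  e  c  a  e
    0  0  0  0  0  0  0  0
  a 0  1  1  1  1  1  1  1
  c 0  1  1  2  2  2  2  2
  b 0  1  1  2  2  2  2  2
  e 0  1  1  2  3  3  3  3
LCS: 'ace'
LCS length = 3

3


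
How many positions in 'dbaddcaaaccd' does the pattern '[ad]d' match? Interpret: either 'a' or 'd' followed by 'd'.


Pattern: [ad]d means either 'a' or 'd' followed by 'd'.
Scanning 'dbaddcaaaccd' position-by-position:
  Pos 0: window 'db' -> no
  Pos 1: window 'ba' -> no
  Pos 2: window 'ad' -> MATCH
  Pos 3: window 'dd' -> MATCH
  Pos 4: window 'dc' -> no
  Pos 5: window 'ca' -> no
  Pos 6: window 'aa' -> no
  Pos 7: window 'aa' -> no
  Pos 8: window 'ac' -> no
  Pos 9: window 'cc' -> no
  Pos 10: window 'cd' -> no
  Pos 11: window 'd' -> no
Total matches: 2

2


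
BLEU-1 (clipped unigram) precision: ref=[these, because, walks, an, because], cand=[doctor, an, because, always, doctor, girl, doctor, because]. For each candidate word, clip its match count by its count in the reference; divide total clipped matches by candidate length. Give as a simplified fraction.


Reference word counts: {'an': 1, 'because': 2, 'these': 1, 'walks': 1}
Checking each candidate word (with clipping):
  'doctor' -> not in reference -> no match (matches: 0)
  'an' -> in reference (ref count 1, used 1/1) -> match (matches: 1)
  'because' -> in reference (ref count 2, used 1/2) -> match (matches: 2)
  'always' -> not in reference -> no match (matches: 2)
  'doctor' -> not in reference -> no match (matches: 2)
  'girl' -> not in reference -> no match (matches: 2)
  'doctor' -> not in reference -> no match (matches: 2)
  'because' -> in reference (ref count 2, used 2/2) -> match (matches: 3)
Clipped matches: 3, Candidate length: 8
Precision = 3/8

3/8


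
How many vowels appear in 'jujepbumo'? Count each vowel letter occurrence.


Scanning each character of 'jujepbumo':
  Position 1: 'j' -> consonant (running count: 0)
  Position 2: 'u' -> vowel (running count: 1)
  Position 3: 'j' -> consonant (running count: 1)
  Position 4: 'e' -> vowel (running count: 2)
  Position 5: 'p' -> consonant (running count: 2)
  Position 6: 'b' -> consonant (running count: 2)
  Position 7: 'u' -> vowel (running count: 3)
  Position 8: 'm' -> consonant (running count: 3)
  Position 9: 'o' -> vowel (running count: 4)
Total vowels: 4

4


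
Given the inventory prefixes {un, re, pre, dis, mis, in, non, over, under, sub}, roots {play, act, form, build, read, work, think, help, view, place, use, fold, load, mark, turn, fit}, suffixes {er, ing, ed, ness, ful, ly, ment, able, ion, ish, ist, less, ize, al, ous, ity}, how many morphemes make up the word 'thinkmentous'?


Segmenting 'thinkmentous' against the inventory:
  'think' -> root (morpheme 1)
  'ment' -> suffix (morpheme 2)
  'ous' -> suffix (morpheme 3)
Total morphemes: 3

3


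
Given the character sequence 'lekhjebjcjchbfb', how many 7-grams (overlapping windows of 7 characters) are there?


String 'lekhjebjcjchbfb' has length L = 15.
Number of overlapping n-grams = L - n + 1
Substituting: 15 - 7 + 1 = 9

9


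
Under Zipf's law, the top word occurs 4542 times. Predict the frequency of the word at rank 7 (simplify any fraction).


Zipf's law: freq(rank) = f1 / rank
f1 = 4542, rank = 7
freq = 4542 / 7
GCD(4542, 7) = 1
Simplified: 4542/7

4542/7


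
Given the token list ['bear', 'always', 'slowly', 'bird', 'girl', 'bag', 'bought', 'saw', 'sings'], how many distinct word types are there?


Listing all tokens and tracking unique types:
  Token 1: 'bear' -> NEW (unique so far: 1)
  Token 2: 'always' -> NEW (unique so far: 2)
  Token 3: 'slowly' -> NEW (unique so far: 3)
  Token 4: 'bird' -> NEW (unique so far: 4)
  Token 5: 'girl' -> NEW (unique so far: 5)
  Token 6: 'bag' -> NEW (unique so far: 6)
  Token 7: 'bought' -> NEW (unique so far: 7)
  Token 8: 'saw' -> NEW (unique so far: 8)
  Token 9: 'sings' -> NEW (unique so far: 9)
Unique types: ('always', 'bag', 'bear', 'bird', 'bought', 'girl', 'saw', 'sings', 'slowly')
Vocabulary size: 9

9


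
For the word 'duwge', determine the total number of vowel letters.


Scanning each character of 'duwge':
  Position 1: 'd' -> consonant (running count: 0)
  Position 2: 'u' -> vowel (running count: 1)
  Position 3: 'w' -> consonant (running count: 1)
  Position 4: 'g' -> consonant (running count: 1)
  Position 5: 'e' -> vowel (running count: 2)
Total vowels: 2

2


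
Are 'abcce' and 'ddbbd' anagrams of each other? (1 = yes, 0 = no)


Sort characters of 'abcce': 'abcce'
Sort characters of 'ddbbd': 'bbddd'
Sorted forms differ -> they are NOT anagrams
Result: 0

0


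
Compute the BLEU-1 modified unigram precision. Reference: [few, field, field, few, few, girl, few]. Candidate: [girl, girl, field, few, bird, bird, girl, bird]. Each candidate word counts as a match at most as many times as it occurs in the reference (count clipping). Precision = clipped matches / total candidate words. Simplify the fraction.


Reference word counts: {'few': 4, 'field': 2, 'girl': 1}
Checking each candidate word (with clipping):
  'girl' -> in reference (ref count 1, used 1/1) -> match (matches: 1)
  'girl' -> ref count 1 already used up (1/1) -> clipped, no match (matches: 1)
  'field' -> in reference (ref count 2, used 1/2) -> match (matches: 2)
  'few' -> in reference (ref count 4, used 1/4) -> match (matches: 3)
  'bird' -> not in reference -> no match (matches: 3)
  'bird' -> not in reference -> no match (matches: 3)
  'girl' -> ref count 1 already used up (1/1) -> clipped, no match (matches: 3)
  'bird' -> not in reference -> no match (matches: 3)
Clipped matches: 3, Candidate length: 8
Precision = 3/8

3/8


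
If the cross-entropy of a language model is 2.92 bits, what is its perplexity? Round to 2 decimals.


Perplexity formula: PP = 2^H
H = 2.92
PP = 2^2.92
Decompose: 2^2.92 = 2^2 * 2^0.92
2^2 = 4, 2^0.92 ~ 1.8921153
PP ~ 4 * 1.8921153 = 7.5684612
Rounded to 2 decimals: 7.57

7.57


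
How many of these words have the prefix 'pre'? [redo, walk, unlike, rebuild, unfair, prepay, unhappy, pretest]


Checking each word for prefix 'pre':
  'redo' -> no (count: 0)
  'walk' -> no (count: 0)
  'unlike' -> no (count: 0)
  'rebuild' -> no (count: 0)
  'unfair' -> no (count: 0)
  'prepay' -> YES, starts with 'pre' (count: 1)
  'unhappy' -> no (count: 1)
  'pretest' -> YES, starts with 'pre' (count: 2)
Total with prefix 'pre': 2

2


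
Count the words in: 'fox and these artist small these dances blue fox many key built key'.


Counting words by splitting on spaces:
  Word 1: 'fox'
  Word 2: 'and'
  Word 3: 'these'
  Word 4: 'artist'
  Word 5: 'small'
  Word 6: 'these'
  Word 7: 'dances'
  Word 8: 'blue'
  Word 9: 'fox'
  Word 10: 'many'
  Word 11: 'key'
  Word 12: 'built'
  Word 13: 'key'
Total words: 13

13


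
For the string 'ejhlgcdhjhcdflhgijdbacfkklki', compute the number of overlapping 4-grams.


String 'ejhlgcdhjhcdflhgijdbacfkklki' has length L = 28.
Number of overlapping n-grams = L - n + 1
Substituting: 28 - 4 + 1 = 25

25


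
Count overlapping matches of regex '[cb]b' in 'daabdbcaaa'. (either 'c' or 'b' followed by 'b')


Pattern: [cb]b means either 'c' or 'b' followed by 'b'.
Scanning 'daabdbcaaa' position-by-position:
  Pos 0: window 'da' -> no
  Pos 1: window 'aa' -> no
  Pos 2: window 'ab' -> no
  Pos 3: window 'bd' -> no
  Pos 4: window 'db' -> no
  Pos 5: window 'bc' -> no
  Pos 6: window 'ca' -> no
  Pos 7: window 'aa' -> no
  Pos 8: window 'aa' -> no
  Pos 9: window 'a' -> no
Total matches: 0

0


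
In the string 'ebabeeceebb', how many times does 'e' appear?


Scanning 'ebabeeceebb' for 'e':
  Position 0: 'e' -> MATCH (count: 1)
  Position 4: 'e' -> MATCH (count: 2)
  Position 5: 'e' -> MATCH (count: 3)
  Position 7: 'e' -> MATCH (count: 4)
  Position 8: 'e' -> MATCH (count: 5)
Total occurrences of 'e': 5

5


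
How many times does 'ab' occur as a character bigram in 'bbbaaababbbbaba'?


Scanning 'bbbaaababbbbaba' for bigram 'ab':
  Position 0: 'bb' -> no
  Position 1: 'bb' -> no
  Position 2: 'ba' -> no
  Position 3: 'aa' -> no
  Position 4: 'aa' -> no
  Position 5: 'ab' -> MATCH
  Position 6: 'ba' -> no
  Position 7: 'ab' -> MATCH
  Position 8: 'bb' -> no
  Position 9: 'bb' -> no
  Position 10: 'bb' -> no
  Position 11: 'ba' -> no
  Position 12: 'ab' -> MATCH
  Position 13: 'ba' -> no
Total matches: 3

3
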